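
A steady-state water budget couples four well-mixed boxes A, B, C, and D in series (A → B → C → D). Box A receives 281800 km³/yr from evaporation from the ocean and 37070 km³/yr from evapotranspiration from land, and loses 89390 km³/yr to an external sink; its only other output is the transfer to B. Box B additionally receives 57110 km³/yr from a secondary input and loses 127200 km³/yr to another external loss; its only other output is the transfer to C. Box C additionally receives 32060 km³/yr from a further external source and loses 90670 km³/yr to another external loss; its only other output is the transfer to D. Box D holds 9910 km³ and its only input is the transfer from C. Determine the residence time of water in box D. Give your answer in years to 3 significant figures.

0.0983 yr

Box A: F(A→B) = (281800 + 37070) − 89390 = 229480 km³/yr.
Box B: F(B→C) = (229480 + 57110) − 127200 = 159390 km³/yr.
Box C: F(C→D) = (159390 + 32060) − 90670 = 100780 km³/yr.
Box D throughput = its input = 100780 km³/yr; τ = 9910 / 100780 = 0.09833 yr.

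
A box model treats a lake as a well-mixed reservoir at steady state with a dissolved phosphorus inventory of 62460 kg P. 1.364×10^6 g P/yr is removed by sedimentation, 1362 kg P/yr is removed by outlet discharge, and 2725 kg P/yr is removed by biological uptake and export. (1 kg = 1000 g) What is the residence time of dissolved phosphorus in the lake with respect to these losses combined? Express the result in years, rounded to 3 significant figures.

11.5 yr

Convert the sedimentation flux: 1.364×10^6 g P/yr = 1364 kg P/yr.
Total removal = 1364 + 1362 + 2725 = 5451.0 kg P/yr.
τ = M / ΣF_out = 62460 / 5451.0 = 11.46 yr.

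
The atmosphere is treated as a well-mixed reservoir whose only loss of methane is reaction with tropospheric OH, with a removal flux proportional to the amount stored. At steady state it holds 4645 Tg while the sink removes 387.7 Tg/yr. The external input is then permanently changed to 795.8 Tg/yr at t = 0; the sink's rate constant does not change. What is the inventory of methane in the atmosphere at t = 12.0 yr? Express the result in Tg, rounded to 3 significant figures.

7740 Tg

τ = M₀/F₀ = 4645/387.7 = 11.98 yr; rate constant k = 1/τ.
New steady state M_∞ = F₁/k = F₁·τ = 795.8 × 11.98 = 9534.4 Tg.
M(t) = M_∞ + (M₀ − M_∞)·e^(−t/τ); t/τ = 12.0/11.98 = 1.002, so e^(−t/τ) = 0.3673.
M(t) = 9534.4 − 4889 × 0.3673 = 7738.6 Tg.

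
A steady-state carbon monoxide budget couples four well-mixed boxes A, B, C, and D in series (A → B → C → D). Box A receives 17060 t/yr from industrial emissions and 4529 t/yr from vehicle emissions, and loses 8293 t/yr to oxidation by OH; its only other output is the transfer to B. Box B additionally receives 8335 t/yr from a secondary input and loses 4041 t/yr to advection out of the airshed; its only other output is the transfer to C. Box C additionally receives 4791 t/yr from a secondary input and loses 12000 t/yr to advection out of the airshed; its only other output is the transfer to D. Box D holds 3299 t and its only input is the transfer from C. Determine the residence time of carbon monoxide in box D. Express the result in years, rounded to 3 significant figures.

Box A: F(A→B) = (17060 + 4529) − 8293 = 13296 t/yr.
Box B: F(B→C) = (13296 + 8335) − 4041 = 17590 t/yr.
Box C: F(C→D) = (17590 + 4791) − 12000 = 10381 t/yr.
Box D throughput = its input = 10381 t/yr; τ = 3299 / 10381 = 0.3178 yr.

0.318 yr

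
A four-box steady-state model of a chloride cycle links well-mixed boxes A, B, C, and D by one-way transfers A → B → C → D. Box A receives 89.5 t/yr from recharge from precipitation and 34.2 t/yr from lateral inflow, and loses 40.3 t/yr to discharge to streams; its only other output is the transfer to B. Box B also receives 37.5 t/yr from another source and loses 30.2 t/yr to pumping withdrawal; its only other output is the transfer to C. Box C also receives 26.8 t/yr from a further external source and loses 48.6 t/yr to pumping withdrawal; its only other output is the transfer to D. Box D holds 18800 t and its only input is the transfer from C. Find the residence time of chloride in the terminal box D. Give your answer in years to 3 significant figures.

273 yr

Box A: F(A→B) = (89.5 + 34.2) − 40.3 = 83.400 t/yr.
Box B: F(B→C) = (83.400 + 37.5) − 30.2 = 90.700 t/yr.
Box C: F(C→D) = (90.700 + 26.8) − 48.6 = 68.900 t/yr.
Box D throughput = its input = 68.900 t/yr; τ = 18800 / 68.900 = 272.9 yr.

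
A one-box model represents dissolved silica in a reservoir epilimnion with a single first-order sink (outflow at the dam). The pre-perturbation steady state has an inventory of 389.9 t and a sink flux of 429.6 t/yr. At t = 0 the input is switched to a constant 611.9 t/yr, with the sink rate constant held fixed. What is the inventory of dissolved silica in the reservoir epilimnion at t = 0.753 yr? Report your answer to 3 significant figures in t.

Residence time τ = M₀/F₀ = 0.9076 yr. The eventual steady state is M_∞ = M₀·(F₁/F₀) = 389.9 × 611.9/429.6 = 555.35 t.
The anomaly ΔM(t) = M(t) − M_∞ decays as ΔM₀·e^(−t/τ) with ΔM₀ = 389.9 − 555.35 = −165.5 t.
At t = 0.753 yr, e^(−t/τ) = e^(−0.8297) = 0.4362, so ΔM = −72.17 t and M = 555.35 − 72.17 = 483.18 t.

483 t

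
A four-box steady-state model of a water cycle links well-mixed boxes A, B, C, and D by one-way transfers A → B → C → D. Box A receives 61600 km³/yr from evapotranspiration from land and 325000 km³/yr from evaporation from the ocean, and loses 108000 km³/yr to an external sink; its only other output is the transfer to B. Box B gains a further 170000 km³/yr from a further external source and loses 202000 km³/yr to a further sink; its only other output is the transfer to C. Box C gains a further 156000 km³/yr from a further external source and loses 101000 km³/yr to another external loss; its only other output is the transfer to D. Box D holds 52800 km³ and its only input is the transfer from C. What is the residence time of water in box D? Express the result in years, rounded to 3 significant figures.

Box A: F(A→B) = (61600 + 325000) − 108000 = 278600 km³/yr.
Box B: F(B→C) = (278600 + 170000) − 202000 = 246600 km³/yr.
Box C: F(C→D) = (246600 + 156000) − 101000 = 301600 km³/yr.
Box D throughput = its input = 301600 km³/yr; τ = 52800 / 301600 = 0.1751 yr.

0.175 yr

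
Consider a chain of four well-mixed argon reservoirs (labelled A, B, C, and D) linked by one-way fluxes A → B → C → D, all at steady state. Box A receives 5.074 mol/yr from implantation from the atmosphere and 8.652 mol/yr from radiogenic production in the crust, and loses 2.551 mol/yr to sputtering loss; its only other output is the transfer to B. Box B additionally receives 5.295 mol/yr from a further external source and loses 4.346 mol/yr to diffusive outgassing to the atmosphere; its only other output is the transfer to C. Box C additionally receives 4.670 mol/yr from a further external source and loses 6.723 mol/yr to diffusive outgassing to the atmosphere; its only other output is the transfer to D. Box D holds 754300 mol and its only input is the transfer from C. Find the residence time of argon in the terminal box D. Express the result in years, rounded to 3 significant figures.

Box A: F(A→B) = (5.074 + 8.652) − 2.551 = 11.175 mol/yr.
Box B: F(B→C) = (11.175 + 5.295) − 4.346 = 12.124 mol/yr.
Box C: F(C→D) = (12.124 + 4.670) − 6.723 = 10.071 mol/yr.
Box D throughput = its input = 10.071 mol/yr; τ = 754300 / 10.071 = 74900 yr.

74900 yr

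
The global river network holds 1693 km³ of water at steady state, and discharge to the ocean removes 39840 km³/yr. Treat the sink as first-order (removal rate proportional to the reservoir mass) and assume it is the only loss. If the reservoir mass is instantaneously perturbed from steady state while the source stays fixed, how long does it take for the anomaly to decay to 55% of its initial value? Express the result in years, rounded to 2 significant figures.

0.025 yr

For a linear reservoir the anomaly decays as exp(−t/τ) with τ = M/F = 1693/39840 = 0.04249 yr.
exp(−t/τ) = 0.55 ⇒ t = −τ ln(0.55) = 0.04249 × 0.5978 = 0.02541 yr.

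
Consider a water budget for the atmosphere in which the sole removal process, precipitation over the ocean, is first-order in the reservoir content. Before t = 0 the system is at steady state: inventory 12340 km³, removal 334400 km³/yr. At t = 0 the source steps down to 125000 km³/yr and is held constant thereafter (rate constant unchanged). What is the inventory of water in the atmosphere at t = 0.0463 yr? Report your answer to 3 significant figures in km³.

τ = M₀/F₀ = 12340/334400 = 0.03690 yr; rate constant k = 1/τ.
New steady state M_∞ = F₁/k = F₁·τ = 125000 × 0.03690 = 4612.7 km³.
M(t) = M_∞ + (M₀ − M_∞)·e^(−t/τ); t/τ = 0.0463/0.03690 = 1.255, so e^(−t/τ) = 0.2852.
M(t) = 4612.7 + 7727 × 0.2852 = 6816.3 km³.

6820 km³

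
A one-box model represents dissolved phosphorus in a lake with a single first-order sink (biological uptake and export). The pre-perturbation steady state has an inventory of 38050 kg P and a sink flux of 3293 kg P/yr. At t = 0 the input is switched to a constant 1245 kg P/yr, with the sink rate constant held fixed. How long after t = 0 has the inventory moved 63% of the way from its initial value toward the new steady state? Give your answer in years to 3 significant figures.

11.5 yr

τ = M₀/F₀ = 38050/3293 = 11.55 yr.
The remaining gap fraction is e^(−t/τ); 63% covered ⇒ e^(−t/τ) = 0.370.
t = −τ ln(0.370) = 11.55 × 0.9943 = 11.49 yr.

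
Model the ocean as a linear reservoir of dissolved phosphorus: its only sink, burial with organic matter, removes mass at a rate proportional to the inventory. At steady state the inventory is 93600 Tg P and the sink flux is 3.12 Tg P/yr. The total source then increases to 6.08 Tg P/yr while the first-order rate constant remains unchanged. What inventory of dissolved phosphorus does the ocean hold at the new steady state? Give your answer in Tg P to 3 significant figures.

Rate constant k = F/M = 3.12 / 93600 = 3.333×10^-5 yr⁻¹.
At the new steady state, source = k·M_new ⇒ M_new = 6.08 / 3.333×10^-5 = 182400 Tg P.
(Equivalently M_new = M × F_new/F_old = 93600 × 6.08/3.12.)

182000 Tg P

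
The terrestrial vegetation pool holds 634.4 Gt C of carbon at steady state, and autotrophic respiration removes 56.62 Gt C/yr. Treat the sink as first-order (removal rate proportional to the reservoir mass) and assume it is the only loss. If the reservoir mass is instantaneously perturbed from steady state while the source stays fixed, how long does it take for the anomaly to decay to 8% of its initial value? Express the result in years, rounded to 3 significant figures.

For a linear reservoir the anomaly decays as exp(−t/τ) with τ = M/F = 634.4/56.62 = 11.20 yr.
exp(−t/τ) = 0.08 ⇒ t = −τ ln(0.08) = 11.20 × 2.526 = 28.30 yr.

28.3 yr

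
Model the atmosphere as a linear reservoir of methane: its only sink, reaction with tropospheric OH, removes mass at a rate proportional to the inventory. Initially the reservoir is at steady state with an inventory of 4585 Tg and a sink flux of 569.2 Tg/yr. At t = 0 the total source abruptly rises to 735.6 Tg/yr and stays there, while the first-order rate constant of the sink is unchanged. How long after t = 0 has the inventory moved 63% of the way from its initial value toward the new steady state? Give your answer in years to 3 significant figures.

τ = M₀/F₀ = 4585/569.2 = 8.055 yr.
The remaining gap fraction is e^(−t/τ); 63% covered ⇒ e^(−t/τ) = 0.370.
t = −τ ln(0.370) = 8.055 × 0.9943 = 8.009 yr.

8.01 yr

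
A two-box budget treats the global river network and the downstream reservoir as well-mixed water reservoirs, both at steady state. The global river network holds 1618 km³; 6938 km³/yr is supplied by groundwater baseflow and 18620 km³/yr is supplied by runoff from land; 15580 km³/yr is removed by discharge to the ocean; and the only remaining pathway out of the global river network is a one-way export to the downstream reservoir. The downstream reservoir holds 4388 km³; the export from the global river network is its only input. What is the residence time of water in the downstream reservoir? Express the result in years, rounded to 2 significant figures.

Balance the global river network: ΣF_in = 6938 + 18620 = 25558 km³/yr.
Export to the downstream reservoir = ΣF_in − (15580) = 9978.0 km³/yr.
At steady state the output of the downstream reservoir equals its input, 9978.0 km³/yr.
τ = M / F = 4388 / 9978.0 = 0.4398 yr.

0.44 yr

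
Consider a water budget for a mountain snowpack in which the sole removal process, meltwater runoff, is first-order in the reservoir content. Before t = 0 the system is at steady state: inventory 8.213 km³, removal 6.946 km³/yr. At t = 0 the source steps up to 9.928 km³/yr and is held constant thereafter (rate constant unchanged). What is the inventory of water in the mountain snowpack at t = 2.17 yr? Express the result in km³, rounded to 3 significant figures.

Residence time τ = M₀/F₀ = 1.182 yr. The eventual steady state is M_∞ = M₀·(F₁/F₀) = 8.213 × 9.928/6.946 = 11.739 km³.
The anomaly ΔM(t) = M(t) − M_∞ decays as ΔM₀·e^(−t/τ) with ΔM₀ = 8.213 − 11.739 = −3.526 km³.
At t = 2.17 yr, e^(−t/τ) = e^(−1.835) = 0.1596, so ΔM = −0.5627 km³ and M = 11.739 − 0.5627 = 11.176 km³.

11.2 km³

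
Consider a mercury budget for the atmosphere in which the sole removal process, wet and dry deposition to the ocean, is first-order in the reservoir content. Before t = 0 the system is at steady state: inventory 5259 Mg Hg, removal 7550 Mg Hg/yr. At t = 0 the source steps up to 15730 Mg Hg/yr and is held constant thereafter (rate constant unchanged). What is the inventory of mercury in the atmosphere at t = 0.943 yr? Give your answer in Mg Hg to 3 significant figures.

9490 Mg Hg

The sink rate constant is k = F₀/M₀ = 7550/5259 = 1.436 yr⁻¹.
Solving dM/dt = F₁ − kM with M(0) = M₀ gives M(t) = F₁/k + (M₀ − F₁/k)·e^(−kt).
F₁/k = 15730/1.436 = 10957 Mg Hg; kt = 1.436 × 0.943 = 1.354, e^(−kt) = 0.2583.
M(0.943) = 10957 + (5259 − 10957) × 0.2583 = 10957 − 1472 = 9485.3 Mg Hg.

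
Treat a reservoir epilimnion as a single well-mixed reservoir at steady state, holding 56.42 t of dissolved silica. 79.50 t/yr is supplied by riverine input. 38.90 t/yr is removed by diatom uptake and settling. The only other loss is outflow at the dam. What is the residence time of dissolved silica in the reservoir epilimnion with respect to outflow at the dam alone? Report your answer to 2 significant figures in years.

At steady state ΣF_in = ΣF_out.
ΣF_in = 79.500 t/yr.
Outflow at the dam flux = ΣF_in − (38.90) = 79.500 − 38.90 = 40.60 t/yr.
τ = M / F = 56.42 / 40.60 = 1.390 yr.

1.4 yr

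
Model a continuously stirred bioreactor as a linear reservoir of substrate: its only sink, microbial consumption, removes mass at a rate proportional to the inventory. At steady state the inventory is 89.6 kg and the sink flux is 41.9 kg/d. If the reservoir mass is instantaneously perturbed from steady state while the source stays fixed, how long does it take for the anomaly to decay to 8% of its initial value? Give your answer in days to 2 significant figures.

For a linear reservoir the anomaly decays as exp(−t/τ) with τ = M/F = 89.6/41.9 = 2.138 d.
exp(−t/τ) = 0.08 ⇒ t = −τ ln(0.08) = 2.138 × 2.526 = 5.401 d.

5.4 d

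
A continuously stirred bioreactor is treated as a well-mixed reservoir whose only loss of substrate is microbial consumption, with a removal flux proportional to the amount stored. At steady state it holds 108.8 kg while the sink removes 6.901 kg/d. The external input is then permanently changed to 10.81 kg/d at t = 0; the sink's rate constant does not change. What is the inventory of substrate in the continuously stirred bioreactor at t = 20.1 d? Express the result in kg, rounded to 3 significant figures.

τ = M₀/F₀ = 108.8/6.901 = 15.77 d; rate constant k = 1/τ.
New steady state M_∞ = F₁/k = F₁·τ = 10.81 × 15.77 = 170.43 kg.
M(t) = M_∞ + (M₀ − M_∞)·e^(−t/τ); t/τ = 20.1/15.77 = 1.275, so e^(−t/τ) = 0.2795.
M(t) = 170.43 − 61.63 × 0.2795 = 153.21 kg.

153 kg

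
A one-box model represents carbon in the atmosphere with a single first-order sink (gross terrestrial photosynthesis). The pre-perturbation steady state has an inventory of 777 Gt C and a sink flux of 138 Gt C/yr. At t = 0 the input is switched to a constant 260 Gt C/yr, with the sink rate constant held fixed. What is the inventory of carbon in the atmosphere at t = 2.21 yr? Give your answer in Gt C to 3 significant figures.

1000 Gt C

The sink rate constant is k = F₀/M₀ = 138/777 = 0.1776 yr⁻¹.
Solving dM/dt = F₁ − kM with M(0) = M₀ gives M(t) = F₁/k + (M₀ − F₁/k)·e^(−kt).
F₁/k = 260/0.1776 = 1463.9 Gt C; kt = 0.1776 × 2.21 = 0.3925, e^(−kt) = 0.6754.
M(2.21) = 1463.9 + (777 − 1463.9) × 0.6754 = 1463.9 − 463.9 = 1000.0 Gt C.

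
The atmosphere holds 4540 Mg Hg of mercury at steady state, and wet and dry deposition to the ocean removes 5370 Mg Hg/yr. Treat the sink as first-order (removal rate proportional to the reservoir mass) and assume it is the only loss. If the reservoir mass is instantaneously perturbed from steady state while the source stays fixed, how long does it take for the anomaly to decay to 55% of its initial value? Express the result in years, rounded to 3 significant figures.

For a linear reservoir the anomaly decays as exp(−t/τ) with τ = M/F = 4540/5370 = 0.8454 yr.
exp(−t/τ) = 0.55 ⇒ t = −τ ln(0.55) = 0.8454 × 0.5978 = 0.5054 yr.

0.505 yr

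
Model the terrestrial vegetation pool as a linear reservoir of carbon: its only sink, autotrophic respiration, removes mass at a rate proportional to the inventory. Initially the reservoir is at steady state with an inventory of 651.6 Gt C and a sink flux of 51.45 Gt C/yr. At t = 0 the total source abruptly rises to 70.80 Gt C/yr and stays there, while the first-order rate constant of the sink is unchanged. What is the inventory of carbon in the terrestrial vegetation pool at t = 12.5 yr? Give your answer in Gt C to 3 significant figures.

The sink rate constant is k = F₀/M₀ = 51.45/651.6 = 0.07896 yr⁻¹.
Solving dM/dt = F₁ − kM with M(0) = M₀ gives M(t) = F₁/k + (M₀ − F₁/k)·e^(−kt).
F₁/k = 70.80/0.07896 = 896.66 Gt C; kt = 0.07896 × 12.5 = 0.9870, e^(−kt) = 0.3727.
M(12.5) = 896.66 + (651.6 − 896.66) × 0.3727 = 896.66 − 91.33 = 805.33 Gt C.

805 Gt C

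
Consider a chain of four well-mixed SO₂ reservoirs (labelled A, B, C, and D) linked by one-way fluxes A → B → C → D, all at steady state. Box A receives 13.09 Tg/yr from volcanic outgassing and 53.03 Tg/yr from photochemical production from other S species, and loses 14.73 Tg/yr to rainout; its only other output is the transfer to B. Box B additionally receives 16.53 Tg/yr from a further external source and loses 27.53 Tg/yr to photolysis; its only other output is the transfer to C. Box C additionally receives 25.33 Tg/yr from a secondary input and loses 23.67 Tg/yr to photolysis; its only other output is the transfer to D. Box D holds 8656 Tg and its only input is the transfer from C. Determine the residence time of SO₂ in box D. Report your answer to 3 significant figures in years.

206 yr

Box A: F(A→B) = (13.09 + 53.03) − 14.73 = 51.390 Tg/yr.
Box B: F(B→C) = (51.390 + 16.53) − 27.53 = 40.390 Tg/yr.
Box C: F(C→D) = (40.390 + 25.33) − 23.67 = 42.050 Tg/yr.
Box D throughput = its input = 42.050 Tg/yr; τ = 8656 / 42.050 = 205.9 yr.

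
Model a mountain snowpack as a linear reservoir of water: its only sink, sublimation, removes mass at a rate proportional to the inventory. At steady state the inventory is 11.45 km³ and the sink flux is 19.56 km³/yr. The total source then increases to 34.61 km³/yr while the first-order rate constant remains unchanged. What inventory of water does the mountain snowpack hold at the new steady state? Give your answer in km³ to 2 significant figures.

20 km³

Rate constant k = F/M = 19.56 / 11.45 = 1.708 yr⁻¹.
At the new steady state, source = k·M_new ⇒ M_new = 34.61 / 1.708 = 20.26 km³.
(Equivalently M_new = M × F_new/F_old = 11.45 × 34.61/19.56.)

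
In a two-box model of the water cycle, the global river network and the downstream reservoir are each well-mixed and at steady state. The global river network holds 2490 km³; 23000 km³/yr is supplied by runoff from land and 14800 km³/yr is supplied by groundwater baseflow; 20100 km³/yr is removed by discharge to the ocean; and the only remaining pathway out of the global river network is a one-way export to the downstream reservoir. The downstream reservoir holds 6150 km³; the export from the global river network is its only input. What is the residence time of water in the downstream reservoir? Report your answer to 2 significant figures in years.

0.35 yr

Balance the global river network: ΣF_in = 23000 + 14800 = 37800 km³/yr.
Export to the downstream reservoir = ΣF_in − (20100) = 17700 km³/yr.
At steady state the output of the downstream reservoir equals its input, 17700 km³/yr.
τ = M / F = 6150 / 17700 = 0.3475 yr.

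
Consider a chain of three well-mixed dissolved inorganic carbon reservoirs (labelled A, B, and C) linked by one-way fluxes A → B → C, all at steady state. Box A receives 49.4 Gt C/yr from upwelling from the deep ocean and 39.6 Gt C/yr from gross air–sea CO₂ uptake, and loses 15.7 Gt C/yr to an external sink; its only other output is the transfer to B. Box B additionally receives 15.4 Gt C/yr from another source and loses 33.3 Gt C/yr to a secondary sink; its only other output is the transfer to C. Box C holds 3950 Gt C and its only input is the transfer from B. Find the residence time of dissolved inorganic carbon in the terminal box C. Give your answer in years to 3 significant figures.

Box A: F(A→B) = (49.4 + 39.6) − 15.7 = 73.300 Gt C/yr.
Box B: F(B→C) = (73.300 + 15.4) − 33.3 = 55.400 Gt C/yr.
Box C throughput = its input = 55.400 Gt C/yr; τ = 3950 / 55.400 = 71.30 yr.

71.3 yr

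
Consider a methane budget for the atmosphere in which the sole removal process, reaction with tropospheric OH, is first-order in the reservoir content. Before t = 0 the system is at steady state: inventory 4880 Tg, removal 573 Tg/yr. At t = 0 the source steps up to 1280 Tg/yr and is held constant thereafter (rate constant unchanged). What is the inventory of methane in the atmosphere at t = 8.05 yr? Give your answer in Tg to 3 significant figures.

τ = M₀/F₀ = 4880/573 = 8.517 yr; rate constant k = 1/τ.
New steady state M_∞ = F₁/k = F₁·τ = 1280 × 8.517 = 10901 Tg.
M(t) = M_∞ + (M₀ − M_∞)·e^(−t/τ); t/τ = 8.05/8.517 = 0.9452, so e^(−t/τ) = 0.3886.
M(t) = 10901 − 6021 × 0.3886 = 8561.4 Tg.

8560 Tg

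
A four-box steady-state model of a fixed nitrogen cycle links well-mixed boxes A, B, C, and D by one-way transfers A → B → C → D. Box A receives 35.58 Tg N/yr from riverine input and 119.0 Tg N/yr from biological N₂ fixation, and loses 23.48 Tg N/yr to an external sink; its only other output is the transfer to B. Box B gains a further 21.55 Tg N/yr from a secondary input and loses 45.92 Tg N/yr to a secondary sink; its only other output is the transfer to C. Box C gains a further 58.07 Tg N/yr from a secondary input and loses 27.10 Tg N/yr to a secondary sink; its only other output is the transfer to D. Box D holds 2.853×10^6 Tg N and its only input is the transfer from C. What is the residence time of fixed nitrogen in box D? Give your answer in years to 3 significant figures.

Box A: F(A→B) = (35.58 + 119.0) − 23.48 = 131.10 Tg N/yr.
Box B: F(B→C) = (131.10 + 21.55) − 45.92 = 106.73 Tg N/yr.
Box C: F(C→D) = (106.73 + 58.07) − 27.10 = 137.70 Tg N/yr.
Box D throughput = its input = 137.70 Tg N/yr; τ = 2.853×10^6 / 137.70 = 20720 yr.

20700 yr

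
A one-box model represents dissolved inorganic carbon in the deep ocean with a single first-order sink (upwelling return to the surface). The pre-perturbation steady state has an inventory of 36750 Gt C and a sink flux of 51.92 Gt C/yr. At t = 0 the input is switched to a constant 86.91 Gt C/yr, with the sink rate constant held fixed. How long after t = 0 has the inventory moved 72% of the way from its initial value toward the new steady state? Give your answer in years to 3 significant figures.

τ = M₀/F₀ = 36750/51.92 = 707.8 yr.
The remaining gap fraction is e^(−t/τ); 72% covered ⇒ e^(−t/τ) = 0.280.
t = −τ ln(0.280) = 707.8 × 1.273 = 901.0 yr.

901 yr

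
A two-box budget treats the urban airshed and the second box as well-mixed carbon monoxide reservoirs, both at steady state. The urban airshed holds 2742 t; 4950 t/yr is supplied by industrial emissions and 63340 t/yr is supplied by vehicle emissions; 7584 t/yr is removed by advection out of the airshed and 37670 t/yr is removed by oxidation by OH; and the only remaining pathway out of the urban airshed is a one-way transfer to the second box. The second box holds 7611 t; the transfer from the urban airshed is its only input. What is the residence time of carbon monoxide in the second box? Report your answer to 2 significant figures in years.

0.33 yr

Balance the urban airshed: ΣF_in = 4950 + 63340 = 68290 t/yr.
Transfer to the second box = ΣF_in − (7584 + 37670) = 23036 t/yr.
At steady state the output of the second box equals its input, 23036 t/yr.
τ = M / F = 7611 / 23036 = 0.3304 yr.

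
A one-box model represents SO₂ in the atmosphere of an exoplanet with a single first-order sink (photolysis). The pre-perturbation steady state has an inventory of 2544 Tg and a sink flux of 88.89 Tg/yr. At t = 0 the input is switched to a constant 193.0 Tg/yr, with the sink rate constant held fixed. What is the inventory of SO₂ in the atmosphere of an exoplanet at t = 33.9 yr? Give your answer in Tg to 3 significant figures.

4610 Tg

The sink rate constant is k = F₀/M₀ = 88.89/2544 = 0.03494 yr⁻¹.
Solving dM/dt = F₁ − kM with M(0) = M₀ gives M(t) = F₁/k + (M₀ − F₁/k)·e^(−kt).
F₁/k = 193.0/0.03494 = 5523.6 Tg; kt = 0.03494 × 33.9 = 1.185, e^(−kt) = 0.3059.
M(33.9) = 5523.6 + (2544 − 5523.6) × 0.3059 = 5523.6 − 911.5 = 4612.1 Tg.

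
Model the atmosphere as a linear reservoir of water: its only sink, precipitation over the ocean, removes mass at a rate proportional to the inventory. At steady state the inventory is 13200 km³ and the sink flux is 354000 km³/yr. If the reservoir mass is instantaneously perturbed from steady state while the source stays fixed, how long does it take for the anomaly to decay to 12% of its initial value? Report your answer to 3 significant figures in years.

For a linear reservoir the anomaly decays as exp(−t/τ) with τ = M/F = 13200/354000 = 0.03729 yr.
exp(−t/τ) = 0.12 ⇒ t = −τ ln(0.12) = 0.03729 × 2.120 = 0.07906 yr.

0.0791 yr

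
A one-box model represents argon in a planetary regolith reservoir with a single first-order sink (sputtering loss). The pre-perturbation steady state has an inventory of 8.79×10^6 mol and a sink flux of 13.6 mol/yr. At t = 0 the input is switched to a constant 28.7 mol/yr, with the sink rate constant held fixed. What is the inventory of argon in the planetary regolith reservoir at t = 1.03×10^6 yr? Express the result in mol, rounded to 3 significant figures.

1.66×10^7 mol

The sink rate constant is k = F₀/M₀ = 13.6/8.79×10^6 = 1.547×10^-6 yr⁻¹.
Solving dM/dt = F₁ − kM with M(0) = M₀ gives M(t) = F₁/k + (M₀ − F₁/k)·e^(−kt).
F₁/k = 28.7/1.547×10^-6 = 1.8549×10^7 mol; kt = 1.547×10^-6 × 1.03×10^6 = 1.594, e^(−kt) = 0.2032.
M(1.03×10^6) = 1.8549×10^7 + (8.79×10^6 − 1.8549×10^7) × 0.2032 = 1.8549×10^7 − 1.983×10^6 = 1.6566×10^7 mol.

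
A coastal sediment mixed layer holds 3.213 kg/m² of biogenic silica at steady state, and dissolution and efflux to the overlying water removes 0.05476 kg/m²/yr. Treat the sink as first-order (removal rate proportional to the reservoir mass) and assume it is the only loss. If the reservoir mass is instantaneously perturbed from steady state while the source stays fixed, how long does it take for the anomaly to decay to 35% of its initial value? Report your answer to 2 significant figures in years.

For a linear reservoir the anomaly decays as exp(−t/τ) with τ = M/F = 3.213/0.05476 = 58.67 yr.
exp(−t/τ) = 0.35 ⇒ t = −τ ln(0.35) = 58.67 × 1.050 = 61.60 yr.

62 yr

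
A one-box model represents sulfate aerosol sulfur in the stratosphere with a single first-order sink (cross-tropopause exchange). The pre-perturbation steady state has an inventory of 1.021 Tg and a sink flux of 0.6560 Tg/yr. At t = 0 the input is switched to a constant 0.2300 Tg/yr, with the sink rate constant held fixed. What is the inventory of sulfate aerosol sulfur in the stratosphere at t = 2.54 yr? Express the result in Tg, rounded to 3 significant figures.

0.488 Tg

τ = M₀/F₀ = 1.021/0.6560 = 1.556 yr; rate constant k = 1/τ.
New steady state M_∞ = F₁/k = F₁·τ = 0.2300 × 1.556 = 0.35797 Tg.
M(t) = M_∞ + (M₀ − M_∞)·e^(−t/τ); t/τ = 2.54/1.556 = 1.632, so e^(−t/τ) = 0.1955.
M(t) = 0.35797 + 0.6630 × 0.1955 = 0.48762 Tg.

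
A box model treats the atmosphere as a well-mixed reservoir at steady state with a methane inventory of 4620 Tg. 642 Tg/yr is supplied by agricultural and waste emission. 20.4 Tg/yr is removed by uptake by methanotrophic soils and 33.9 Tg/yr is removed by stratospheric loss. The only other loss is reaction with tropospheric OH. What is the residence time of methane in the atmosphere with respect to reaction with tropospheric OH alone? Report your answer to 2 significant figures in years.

At steady state ΣF_in = ΣF_out.
ΣF_in = 642.00 Tg/yr.
Reaction with tropospheric OH flux = ΣF_in − (20.4 + 33.9) = 642.00 − 54.30 = 587.7 Tg/yr.
τ = M / F = 4620 / 587.7 = 7.861 yr.

7.9 yr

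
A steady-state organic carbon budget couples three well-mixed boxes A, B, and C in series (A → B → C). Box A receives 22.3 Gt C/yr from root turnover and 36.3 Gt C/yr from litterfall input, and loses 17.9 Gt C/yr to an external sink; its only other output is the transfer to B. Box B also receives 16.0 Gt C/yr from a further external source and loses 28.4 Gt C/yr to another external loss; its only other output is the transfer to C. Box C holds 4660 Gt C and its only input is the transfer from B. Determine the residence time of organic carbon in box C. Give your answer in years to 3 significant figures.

165 yr

Box A: F(A→B) = (22.3 + 36.3) − 17.9 = 40.700 Gt C/yr.
Box B: F(B→C) = (40.700 + 16.0) − 28.4 = 28.300 Gt C/yr.
Box C throughput = its input = 28.300 Gt C/yr; τ = 4660 / 28.300 = 164.7 yr.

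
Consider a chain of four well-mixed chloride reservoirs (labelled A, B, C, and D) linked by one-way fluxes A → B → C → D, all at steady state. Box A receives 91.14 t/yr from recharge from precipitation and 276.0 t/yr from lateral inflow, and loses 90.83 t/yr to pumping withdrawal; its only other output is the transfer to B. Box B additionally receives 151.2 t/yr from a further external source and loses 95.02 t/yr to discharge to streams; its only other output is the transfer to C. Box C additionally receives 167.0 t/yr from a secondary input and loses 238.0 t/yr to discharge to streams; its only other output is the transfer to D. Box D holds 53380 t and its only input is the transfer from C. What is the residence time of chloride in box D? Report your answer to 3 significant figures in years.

Box A: F(A→B) = (91.14 + 276.0) − 90.83 = 276.31 t/yr.
Box B: F(B→C) = (276.31 + 151.2) − 95.02 = 332.49 t/yr.
Box C: F(C→D) = (332.49 + 167.0) − 238.0 = 261.49 t/yr.
Box D throughput = its input = 261.49 t/yr; τ = 53380 / 261.49 = 204.1 yr.

204 yr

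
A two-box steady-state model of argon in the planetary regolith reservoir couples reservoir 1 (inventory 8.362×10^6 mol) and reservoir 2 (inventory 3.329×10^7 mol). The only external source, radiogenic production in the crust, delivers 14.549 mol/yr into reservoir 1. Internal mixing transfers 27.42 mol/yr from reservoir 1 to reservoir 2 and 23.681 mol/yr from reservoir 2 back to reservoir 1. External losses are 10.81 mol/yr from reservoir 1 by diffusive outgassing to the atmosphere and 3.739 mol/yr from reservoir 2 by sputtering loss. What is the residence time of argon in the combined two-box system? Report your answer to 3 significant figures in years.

2.86×10^6 yr

Treat the two boxes together as one reservoir: the mixing fluxes between them are internal recycling, so τ = ΣM / Σ(external losses).
M_total = 8.362×10^6 + 3.329×10^7 = 4.1652×10^7 mol.
ΣF_external_out = 10.81 + 3.739 = 14.549 mol/yr.
τ = M_total / ΣF_ext = 4.1652×10^7 / 14.549 = 2.863×10^6 yr.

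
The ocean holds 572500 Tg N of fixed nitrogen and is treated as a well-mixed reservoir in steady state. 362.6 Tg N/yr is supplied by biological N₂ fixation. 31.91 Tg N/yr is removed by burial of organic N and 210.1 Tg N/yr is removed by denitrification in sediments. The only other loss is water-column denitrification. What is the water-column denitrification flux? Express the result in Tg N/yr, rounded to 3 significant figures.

121 Tg N/yr

At steady state ΣF_in = ΣF_out.
ΣF_in = 362.60 Tg N/yr.
Water-column denitrification flux = ΣF_in − (31.91 + 210.1) = 362.60 − 242.0 = 120.6 Tg N/yr.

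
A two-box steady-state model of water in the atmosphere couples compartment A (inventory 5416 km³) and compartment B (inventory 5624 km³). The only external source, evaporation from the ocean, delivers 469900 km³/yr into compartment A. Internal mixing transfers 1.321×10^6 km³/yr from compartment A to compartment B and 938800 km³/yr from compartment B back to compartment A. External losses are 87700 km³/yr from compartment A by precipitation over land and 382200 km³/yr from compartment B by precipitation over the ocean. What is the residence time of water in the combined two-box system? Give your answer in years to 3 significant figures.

0.0235 yr

For the system as a whole, the A↔B exchange is internal and contributes nothing to the throughput; only the external sinks remove mass.
M_total = 5416 + 5624 = 11040 km³.
ΣF_external_out = 87700 + 382200 = 469900 km³/yr.
τ = M_total / ΣF_ext = 11040 / 469900 = 0.02349 yr.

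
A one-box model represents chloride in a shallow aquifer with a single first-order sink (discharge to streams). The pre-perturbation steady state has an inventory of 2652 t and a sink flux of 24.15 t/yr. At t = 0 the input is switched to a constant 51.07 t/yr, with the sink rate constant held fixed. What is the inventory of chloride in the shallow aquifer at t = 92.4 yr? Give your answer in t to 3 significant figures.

4330 t

The sink rate constant is k = F₀/M₀ = 24.15/2652 = 0.009106 yr⁻¹.
Solving dM/dt = F₁ − kM with M(0) = M₀ gives M(t) = F₁/k + (M₀ − F₁/k)·e^(−kt).
F₁/k = 51.07/0.009106 = 5608.2 t; kt = 0.009106 × 92.4 = 0.8414, e^(−kt) = 0.4311.
M(92.4) = 5608.2 + (2652 − 5608.2) × 0.4311 = 5608.2 − 1274 = 4333.8 t.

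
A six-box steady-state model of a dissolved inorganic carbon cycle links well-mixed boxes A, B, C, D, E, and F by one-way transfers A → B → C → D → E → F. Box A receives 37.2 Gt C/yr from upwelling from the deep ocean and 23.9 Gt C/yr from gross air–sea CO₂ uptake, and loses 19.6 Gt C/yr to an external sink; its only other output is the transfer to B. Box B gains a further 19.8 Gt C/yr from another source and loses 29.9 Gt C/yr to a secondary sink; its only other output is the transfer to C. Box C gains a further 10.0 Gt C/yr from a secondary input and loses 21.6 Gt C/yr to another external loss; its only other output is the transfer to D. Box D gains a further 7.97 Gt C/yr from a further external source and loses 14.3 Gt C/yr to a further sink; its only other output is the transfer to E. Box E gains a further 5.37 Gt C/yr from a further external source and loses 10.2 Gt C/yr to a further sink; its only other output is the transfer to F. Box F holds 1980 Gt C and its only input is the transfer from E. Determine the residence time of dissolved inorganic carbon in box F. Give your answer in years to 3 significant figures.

Box A: F(A→B) = (37.2 + 23.9) − 19.6 = 41.500 Gt C/yr.
Box B: F(B→C) = (41.500 + 19.8) − 29.9 = 31.400 Gt C/yr.
Box C: F(C→D) = (31.400 + 10.0) − 21.6 = 19.800 Gt C/yr.
Box D: F(D→E) = (19.800 + 7.97) − 14.3 = 13.470 Gt C/yr.
Box E: F(E→F) = (13.470 + 5.37) − 10.2 = 8.6400 Gt C/yr.
Box F throughput = its input = 8.6400 Gt C/yr; τ = 1980 / 8.6400 = 229.2 yr.

229 yr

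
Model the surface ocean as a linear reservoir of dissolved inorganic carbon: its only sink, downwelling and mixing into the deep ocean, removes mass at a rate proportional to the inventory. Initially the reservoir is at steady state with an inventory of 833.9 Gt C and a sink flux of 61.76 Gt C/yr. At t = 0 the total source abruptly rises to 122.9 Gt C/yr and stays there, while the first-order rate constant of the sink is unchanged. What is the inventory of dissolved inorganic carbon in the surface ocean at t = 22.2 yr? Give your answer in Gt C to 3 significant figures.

1500 Gt C

The sink rate constant is k = F₀/M₀ = 61.76/833.9 = 0.07406 yr⁻¹.
Solving dM/dt = F₁ − kM with M(0) = M₀ gives M(t) = F₁/k + (M₀ − F₁/k)·e^(−kt).
F₁/k = 122.9/0.07406 = 1659.4 Gt C; kt = 0.07406 × 22.2 = 1.644, e^(−kt) = 0.1932.
M(22.2) = 1659.4 + (833.9 − 1659.4) × 0.1932 = 1659.4 − 159.5 = 1500.0 Gt C.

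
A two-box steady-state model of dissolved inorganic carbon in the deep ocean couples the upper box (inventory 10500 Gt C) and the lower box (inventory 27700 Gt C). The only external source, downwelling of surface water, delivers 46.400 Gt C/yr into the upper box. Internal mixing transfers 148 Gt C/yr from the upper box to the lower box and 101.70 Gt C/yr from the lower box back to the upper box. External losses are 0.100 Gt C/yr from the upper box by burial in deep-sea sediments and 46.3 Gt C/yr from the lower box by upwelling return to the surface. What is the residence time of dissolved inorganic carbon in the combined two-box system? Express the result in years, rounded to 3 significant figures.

Residence time in the combined system uses the total inventory and the total *external* removal — internal exchanges between the two boxes cancel.
M_total = 10500 + 27700 = 38200 Gt C.
ΣF_external_out = 0.100 + 46.3 = 46.400 Gt C/yr.
τ = M_total / ΣF_ext = 38200 / 46.400 = 823.3 yr.

823 yr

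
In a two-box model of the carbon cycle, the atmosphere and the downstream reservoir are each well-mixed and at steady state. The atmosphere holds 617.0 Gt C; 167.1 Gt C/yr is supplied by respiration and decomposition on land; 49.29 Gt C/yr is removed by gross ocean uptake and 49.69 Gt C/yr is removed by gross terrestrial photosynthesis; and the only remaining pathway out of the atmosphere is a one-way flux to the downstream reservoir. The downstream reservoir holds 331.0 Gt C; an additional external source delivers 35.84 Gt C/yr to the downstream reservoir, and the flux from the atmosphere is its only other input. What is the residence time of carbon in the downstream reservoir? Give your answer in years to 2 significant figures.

Balance the atmosphere: ΣF_in = 167.10 Gt C/yr.
Flux to the downstream reservoir = ΣF_in − (49.29 + 49.69) = 68.120 Gt C/yr.
Total input to the downstream reservoir = 68.120 + 35.84 = 103.96 Gt C/yr; at steady state this equals its total output.
τ = M / F = 331.0 / 103.96 = 3.184 yr.

3.2 yr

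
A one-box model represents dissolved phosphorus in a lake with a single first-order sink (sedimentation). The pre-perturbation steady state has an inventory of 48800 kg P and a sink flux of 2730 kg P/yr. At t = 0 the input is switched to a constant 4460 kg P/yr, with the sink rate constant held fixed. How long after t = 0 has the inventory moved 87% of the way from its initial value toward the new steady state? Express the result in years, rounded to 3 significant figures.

36.5 yr

τ = M₀/F₀ = 48800/2730 = 17.88 yr.
The remaining gap fraction is e^(−t/τ); 87% covered ⇒ e^(−t/τ) = 0.130.
t = −τ ln(0.130) = 17.88 × 2.040 = 36.47 yr.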